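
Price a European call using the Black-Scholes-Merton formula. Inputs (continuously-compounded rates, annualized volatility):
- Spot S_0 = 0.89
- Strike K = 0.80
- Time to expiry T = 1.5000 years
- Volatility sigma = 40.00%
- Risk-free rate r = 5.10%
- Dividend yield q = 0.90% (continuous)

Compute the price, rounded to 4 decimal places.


d1 = (ln(S/K) + (r - q + 0.5*sigma^2) * T) / (sigma * sqrt(T)) = 0.59116340
d2 = d1 - sigma * sqrt(T) = 0.10126545
exp(-rT) = 0.92635291; exp(-qT) = 0.98659072
C = S_0 * exp(-qT) * N(d1) - K * exp(-rT) * N(d2)
N(d1) = 0.72279453; N(d2) = 0.54033013
C = 0.8900 * 0.98659072 * 0.72279453 - 0.8000 * 0.92635291 * 0.54033013 = 0.2342

Answer: Price = 0.2342


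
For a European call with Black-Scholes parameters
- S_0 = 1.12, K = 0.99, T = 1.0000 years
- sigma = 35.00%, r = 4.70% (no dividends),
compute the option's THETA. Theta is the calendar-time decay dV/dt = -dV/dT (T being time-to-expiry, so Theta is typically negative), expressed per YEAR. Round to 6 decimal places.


d1 = 0.6617972033; d2 = 0.3117972033
phi(d1) = 0.3204829179; exp(-qT) = 1.0000000000; exp(-rT) = 0.9540873976
Theta = -S*exp(-qT)*phi(d1)*sigma/(2*sqrt(T)) - r*K*exp(-rT)*N(d2) + q*S*exp(-qT)*N(d1)
N(d1) = 0.7459494006; N(d2) = 0.6224026752; sqrt(T) = 1.0000000000
Term 1 = -1.1200 * 1.0000000000 * 0.3204829179 * 0.3500 / (2 * 1.0000000000) = -0.0628146519
Term 2 = -0.0470 * 0.9900 * 0.9540873976 * 0.6224026752 = -0.0276307493
Term 3 = 0 (no dividend yield, q = 0)
Theta = -0.0628146519 + (-0.0276307493) + (0.0000000000) = -0.090445

Answer: Theta = -0.090445


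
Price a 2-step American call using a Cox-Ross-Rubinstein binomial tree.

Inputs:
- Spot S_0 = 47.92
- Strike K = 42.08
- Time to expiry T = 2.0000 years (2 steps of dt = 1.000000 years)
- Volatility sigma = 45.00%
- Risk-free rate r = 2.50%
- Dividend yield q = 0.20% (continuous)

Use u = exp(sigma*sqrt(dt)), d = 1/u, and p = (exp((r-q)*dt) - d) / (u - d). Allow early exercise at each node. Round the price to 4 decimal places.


dt = T/N = 1.000000
u = exp(sigma*sqrt(dt)) = 1.568312; d = 1/u = 0.637628
p = (exp((r-q)*dt) - d) / (u - d) = 0.414360
Discount per step: exp(-r*dt) = 0.975310
Stock lattice S(k, i) with i counting down-moves:
  k=0: S(0,0) = 47.9200
  k=1: S(1,0) = 75.1535; S(1,1) = 30.5551
  k=2: S(2,0) = 117.8642; S(2,1) = 47.9200; S(2,2) = 19.4828
Terminal payoffs V(N, i) = max(S_T - K, 0):
  V(2,0) = 75.784181; V(2,1) = 5.840000; V(2,2) = 0.000000
Backward induction: V(k, i) = exp(-r*dt) * [p * V(k+1, i) + (1-p) * V(k+1, i+1)]; then take max(V_cont, immediate exercise) for American.
  V(1,0) = exp(-r*dt) * [p*75.784181 + (1-p)*5.840000] = 33.962322; exercise = 33.073520; V(1,0) = max -> 33.962322
  V(1,1) = exp(-r*dt) * [p*5.840000 + (1-p)*0.000000] = 2.360117; exercise = 0.000000; V(1,1) = max -> 2.360117
  V(0,0) = exp(-r*dt) * [p*33.962322 + (1-p)*2.360117] = 15.073231; exercise = 5.840000; V(0,0) = max -> 15.073231

Answer: Price = V(0,0) = 15.0732


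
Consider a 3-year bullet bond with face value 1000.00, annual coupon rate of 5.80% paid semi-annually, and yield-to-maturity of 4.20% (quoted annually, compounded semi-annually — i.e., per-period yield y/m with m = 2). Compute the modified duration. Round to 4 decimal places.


Answer: Modified duration = 2.7440

Derivation:
Coupon per period c = face * coupon_rate / m = 29.000000
Periods per year m = 2; per-period yield y/m = 0.021000
Number of cashflows N = 6
Cashflows (t years, CF_t, discount factor 1/(1+y/m)^(m*t), PV):
  t = 0.5000: CF_t = 29.000000, DF = 0.979432, PV = 28.403526
  t = 1.0000: CF_t = 29.000000, DF = 0.959287, PV = 27.819320
  t = 1.5000: CF_t = 29.000000, DF = 0.939556, PV = 27.247130
  t = 2.0000: CF_t = 29.000000, DF = 0.920231, PV = 26.686710
  t = 2.5000: CF_t = 29.000000, DF = 0.901304, PV = 26.137815
  t = 3.0000: CF_t = 1029.000000, DF = 0.882766, PV = 908.366109
Price P = sum_t PV_t = 1044.660610
First compute Macaulay numerator sum_t t * PV_t:
  t * PV_t at t = 0.5000: 14.201763
  t * PV_t at t = 1.0000: 27.819320
  t * PV_t at t = 1.5000: 40.870696
  t * PV_t at t = 2.0000: 53.373419
  t * PV_t at t = 2.5000: 65.344539
  t * PV_t at t = 3.0000: 2725.098326
Macaulay duration D = 2926.708063 / 1044.660610 = 2.801587
Modified duration = D / (1 + y/m) = 2.801587 / (1 + 0.021000) = 2.743964


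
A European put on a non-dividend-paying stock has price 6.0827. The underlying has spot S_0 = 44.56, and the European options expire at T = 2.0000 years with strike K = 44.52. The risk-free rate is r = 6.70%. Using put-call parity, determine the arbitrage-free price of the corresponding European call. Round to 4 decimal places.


Answer: Call price = 11.7060

Derivation:
Put-call parity: C - P = S_0 * exp(-qT) - K * exp(-rT).
S_0 * exp(-qT) = 44.5600 * 1.00000000 = 44.56000000
K * exp(-rT) = 44.5200 * 0.87459006 = 38.93674968
C = P + S*exp(-qT) - K*exp(-rT)
C = 6.0827 + 44.56000000 - 38.93674968 = 11.7060


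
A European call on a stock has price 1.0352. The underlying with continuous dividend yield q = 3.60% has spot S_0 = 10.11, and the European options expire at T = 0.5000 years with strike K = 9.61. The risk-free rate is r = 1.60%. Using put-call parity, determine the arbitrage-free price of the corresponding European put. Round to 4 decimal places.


Put-call parity: C - P = S_0 * exp(-qT) - K * exp(-rT).
S_0 * exp(-qT) = 10.1100 * 0.98216103 = 9.92964804
K * exp(-rT) = 9.6100 * 0.99203191 = 9.53342670
P = C - S*exp(-qT) + K*exp(-rT)
P = 1.0352 - 9.92964804 + 9.53342670 = 0.6390

Answer: Put price = 0.6390


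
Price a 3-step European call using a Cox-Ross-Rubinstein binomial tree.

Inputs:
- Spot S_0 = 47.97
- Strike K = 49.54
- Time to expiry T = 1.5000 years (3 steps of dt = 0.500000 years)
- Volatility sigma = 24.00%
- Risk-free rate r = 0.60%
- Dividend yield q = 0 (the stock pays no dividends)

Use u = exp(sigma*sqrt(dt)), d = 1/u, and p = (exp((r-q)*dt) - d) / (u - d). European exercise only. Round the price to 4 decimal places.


Answer: Price = V(0,0) = 5.5661

Derivation:
dt = T/N = 0.500000
u = exp(sigma*sqrt(dt)) = 1.184956; d = 1/u = 0.843913
p = (exp((r-q)*dt) - d) / (u - d) = 0.466485
Discount per step: exp(-r*dt) = 0.997004
Stock lattice S(k, i) with i counting down-moves:
  k=0: S(0,0) = 47.9700
  k=1: S(1,0) = 56.8423; S(1,1) = 40.4825
  k=2: S(2,0) = 67.3557; S(2,1) = 47.9700; S(2,2) = 34.1637
  k=3: S(3,0) = 79.8135; S(3,1) = 56.8423; S(3,2) = 40.4825; S(3,3) = 28.8312
Terminal payoffs V(N, i) = max(S_T - K, 0):
  V(3,0) = 30.273503; V(3,1) = 7.302338; V(3,2) = 0.000000; V(3,3) = 0.000000
Backward induction: V(k, i) = exp(-r*dt) * [p * V(k+1, i) + (1-p) * V(k+1, i+1)].
  V(2,0) = exp(-r*dt) * [p*30.273503 + (1-p)*7.302338] = 17.964066
  V(2,1) = exp(-r*dt) * [p*7.302338 + (1-p)*0.000000] = 3.396227
  V(2,2) = exp(-r*dt) * [p*0.000000 + (1-p)*0.000000] = 0.000000
  V(1,0) = exp(-r*dt) * [p*17.964066 + (1-p)*3.396227] = 10.161374
  V(1,1) = exp(-r*dt) * [p*3.396227 + (1-p)*0.000000] = 1.579543
  V(0,0) = exp(-r*dt) * [p*10.161374 + (1-p)*1.579543] = 5.566114


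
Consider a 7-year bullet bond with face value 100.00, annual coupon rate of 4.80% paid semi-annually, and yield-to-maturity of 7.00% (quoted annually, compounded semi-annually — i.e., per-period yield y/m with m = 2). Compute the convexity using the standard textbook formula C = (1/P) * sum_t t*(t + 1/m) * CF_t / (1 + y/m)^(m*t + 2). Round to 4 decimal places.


Answer: Convexity = 39.3612

Derivation:
Coupon per period c = face * coupon_rate / m = 2.400000
Periods per year m = 2; per-period yield y/m = 0.035000
Number of cashflows N = 14
Cashflows (t years, CF_t, discount factor 1/(1+y/m)^(m*t), PV):
  t = 0.5000: CF_t = 2.400000, DF = 0.966184, PV = 2.318841
  t = 1.0000: CF_t = 2.400000, DF = 0.933511, PV = 2.240426
  t = 1.5000: CF_t = 2.400000, DF = 0.901943, PV = 2.164662
  t = 2.0000: CF_t = 2.400000, DF = 0.871442, PV = 2.091461
  t = 2.5000: CF_t = 2.400000, DF = 0.841973, PV = 2.020736
  t = 3.0000: CF_t = 2.400000, DF = 0.813501, PV = 1.952402
  t = 3.5000: CF_t = 2.400000, DF = 0.785991, PV = 1.886378
  t = 4.0000: CF_t = 2.400000, DF = 0.759412, PV = 1.822588
  t = 4.5000: CF_t = 2.400000, DF = 0.733731, PV = 1.760954
  t = 5.0000: CF_t = 2.400000, DF = 0.708919, PV = 1.701405
  t = 5.5000: CF_t = 2.400000, DF = 0.684946, PV = 1.643870
  t = 6.0000: CF_t = 2.400000, DF = 0.661783, PV = 1.588280
  t = 6.5000: CF_t = 2.400000, DF = 0.639404, PV = 1.534570
  t = 7.0000: CF_t = 102.400000, DF = 0.617782, PV = 63.260855
Price P = sum_t PV_t = 87.987428
Convexity numerator sum_t t*(t + 1/m) * CF_t / (1+y/m)^(m*t + 2):
  t = 0.5000: term = 1.082331
  t = 1.0000: term = 3.137192
  t = 1.5000: term = 6.062207
  t = 2.0000: term = 9.762008
  t = 2.5000: term = 14.147837
  t = 3.0000: term = 19.137171
  t = 3.5000: term = 24.653361
  t = 4.0000: term = 30.625293
  t = 4.5000: term = 36.987069
  t = 5.0000: term = 43.677698
  t = 5.5000: term = 50.640809
  t = 6.0000: term = 57.824376
  t = 6.5000: term = 65.180456
  t = 7.0000: term = 3100.370981
Convexity = (1/P) * sum = 3463.288787 / 87.987428 = 39.361178


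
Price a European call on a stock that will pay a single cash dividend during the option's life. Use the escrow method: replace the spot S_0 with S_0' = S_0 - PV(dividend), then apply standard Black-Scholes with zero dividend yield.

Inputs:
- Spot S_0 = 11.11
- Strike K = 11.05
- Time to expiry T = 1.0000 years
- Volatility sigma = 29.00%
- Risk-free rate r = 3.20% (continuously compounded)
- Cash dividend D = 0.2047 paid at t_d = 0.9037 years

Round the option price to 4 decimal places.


PV(D) = D * exp(-r * t_d) = 0.2047 * 0.97149574 = 0.19886518
S_0' = S_0 - PV(D) = 11.1100 - 0.19886518 = 10.91113482
d1 = (ln(S_0'/K) + (r + sigma^2/2)*T) / (sigma*sqrt(T)) = 0.21173580
d2 = d1 - sigma*sqrt(T) = -0.07826420
exp(-rT) = 0.96850658
N(d1) = 0.58384342; N(d2) = 0.46880895
C = S_0' * N(d1) - K * exp(-rT) * N(d2) = 10.91113482 * 0.58384342 - 11.0500 * 0.96850658 * 0.46880895 = 1.3532

Answer: Price = 1.3532


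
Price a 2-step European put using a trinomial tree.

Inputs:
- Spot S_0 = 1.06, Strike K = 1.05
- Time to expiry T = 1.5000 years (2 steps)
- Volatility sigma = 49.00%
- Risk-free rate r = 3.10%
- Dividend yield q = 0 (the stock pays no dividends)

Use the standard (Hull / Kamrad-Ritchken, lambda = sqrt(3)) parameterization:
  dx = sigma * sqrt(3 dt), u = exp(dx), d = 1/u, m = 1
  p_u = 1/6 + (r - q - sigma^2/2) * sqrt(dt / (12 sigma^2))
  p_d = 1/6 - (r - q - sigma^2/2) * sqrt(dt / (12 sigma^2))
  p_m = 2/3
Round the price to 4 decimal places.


dt = T/N = 0.750000; dx = sigma*sqrt(3*dt) = 0.735000
u = exp(dx) = 2.085482; d = 1/u = 0.479505
p_u = 0.121233, p_m = 0.666667, p_d = 0.212100
Discount per step: exp(-r*dt) = 0.977018
Stock lattice S(k, j) with j the centered position index:
  k=0: S(0,+0) = 1.0600
  k=1: S(1,-1) = 0.5083; S(1,+0) = 1.0600; S(1,+1) = 2.2106
  k=2: S(2,-2) = 0.2437; S(2,-1) = 0.5083; S(2,+0) = 1.0600; S(2,+1) = 2.2106; S(2,+2) = 4.6102
Terminal payoffs V(N, j) = max(K - S_T, 0):
  V(2,-2) = 0.806279; V(2,-1) = 0.541724; V(2,+0) = 0.000000; V(2,+1) = 0.000000; V(2,+2) = 0.000000
Backward induction: V(k, j) = exp(-r*dt) * [p_u * V(k+1, j+1) + p_m * V(k+1, j) + p_d * V(k+1, j-1)]
  V(1,-1) = exp(-r*dt) * [p_u*0.000000 + p_m*0.541724 + p_d*0.806279] = 0.519931
  V(1,+0) = exp(-r*dt) * [p_u*0.000000 + p_m*0.000000 + p_d*0.541724] = 0.112259
  V(1,+1) = exp(-r*dt) * [p_u*0.000000 + p_m*0.000000 + p_d*0.000000] = 0.000000
  V(0,+0) = exp(-r*dt) * [p_u*0.000000 + p_m*0.112259 + p_d*0.519931] = 0.180863

Answer: Price = V(0,0) = 0.1809


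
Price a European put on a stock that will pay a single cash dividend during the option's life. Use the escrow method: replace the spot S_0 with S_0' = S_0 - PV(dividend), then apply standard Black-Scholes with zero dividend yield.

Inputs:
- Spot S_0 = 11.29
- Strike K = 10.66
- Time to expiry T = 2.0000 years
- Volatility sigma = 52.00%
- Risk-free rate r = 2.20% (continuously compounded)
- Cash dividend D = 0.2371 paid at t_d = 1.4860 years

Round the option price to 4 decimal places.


Answer: Price = 2.6379

Derivation:
PV(D) = D * exp(-r * t_d) = 0.2371 * 0.96783661 = 0.22947406
S_0' = S_0 - PV(D) = 11.2900 - 0.22947406 = 11.06052594
d1 = (ln(S_0'/K) + (r + sigma^2/2)*T) / (sigma*sqrt(T)) = 0.47768344
d2 = d1 - sigma*sqrt(T) = -0.25770761
exp(-rT) = 0.95695396
N(-d1) = 0.31643777; N(-d2) = 0.60168371
P = K * exp(-rT) * N(-d2) - S_0' * N(-d1) = 10.6600 * 0.95695396 * 0.60168371 - 11.06052594 * 0.31643777 = 2.6379


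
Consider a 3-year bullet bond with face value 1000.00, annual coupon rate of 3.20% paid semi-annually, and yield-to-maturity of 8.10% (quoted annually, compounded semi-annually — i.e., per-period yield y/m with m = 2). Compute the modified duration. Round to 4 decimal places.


Answer: Modified duration = 2.7625

Derivation:
Coupon per period c = face * coupon_rate / m = 16.000000
Periods per year m = 2; per-period yield y/m = 0.040500
Number of cashflows N = 6
Cashflows (t years, CF_t, discount factor 1/(1+y/m)^(m*t), PV):
  t = 0.5000: CF_t = 16.000000, DF = 0.961076, PV = 15.377222
  t = 1.0000: CF_t = 16.000000, DF = 0.923668, PV = 14.778686
  t = 1.5000: CF_t = 16.000000, DF = 0.887715, PV = 14.203446
  t = 2.0000: CF_t = 16.000000, DF = 0.853162, PV = 13.650597
  t = 2.5000: CF_t = 16.000000, DF = 0.819954, PV = 13.119267
  t = 3.0000: CF_t = 1016.000000, DF = 0.788039, PV = 800.647221
Price P = sum_t PV_t = 871.776439
First compute Macaulay numerator sum_t t * PV_t:
  t * PV_t at t = 0.5000: 7.688611
  t * PV_t at t = 1.0000: 14.778686
  t * PV_t at t = 1.5000: 21.305169
  t * PV_t at t = 2.0000: 27.301194
  t * PV_t at t = 2.5000: 32.798167
  t * PV_t at t = 3.0000: 2401.941663
Macaulay duration D = 2505.813490 / 871.776439 = 2.874376
Modified duration = D / (1 + y/m) = 2.874376 / (1 + 0.040500) = 2.762495


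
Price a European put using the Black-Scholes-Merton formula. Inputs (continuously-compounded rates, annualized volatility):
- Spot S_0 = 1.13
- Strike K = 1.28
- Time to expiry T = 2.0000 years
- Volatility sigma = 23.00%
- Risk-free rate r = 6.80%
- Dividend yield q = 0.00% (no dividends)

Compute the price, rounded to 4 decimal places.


Answer: Price = 0.1389

Derivation:
d1 = (ln(S/K) + (r - q + 0.5*sigma^2) * T) / (sigma * sqrt(T)) = 0.19755197
d2 = d1 - sigma * sqrt(T) = -0.12771715
exp(-rT) = 0.87284263; exp(-qT) = 1.00000000
P = K * exp(-rT) * N(-d2) - S_0 * exp(-qT) * N(-d1)
N(-d1) = 0.42169781; N(-d2) = 0.55081359
P = 1.2800 * 0.87284263 * 0.55081359 - 1.1300 * 1.00000000 * 0.42169781 = 0.1389


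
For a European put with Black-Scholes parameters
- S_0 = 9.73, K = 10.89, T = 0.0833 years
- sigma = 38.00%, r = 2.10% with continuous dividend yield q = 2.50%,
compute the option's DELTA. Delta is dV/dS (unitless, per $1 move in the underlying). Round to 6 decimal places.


d1 = -0.9751571590; d2 = -1.0848317686
phi(d1) = 0.2479807206; exp(-qT) = 0.9979196669; exp(-rT) = 0.9982522291
N(-d1) = 0.8352588454
Delta = -exp(-qT) * N(-d1) = -0.9979196669 * 0.8352588454 = -0.833521

Answer: Delta = -0.833521


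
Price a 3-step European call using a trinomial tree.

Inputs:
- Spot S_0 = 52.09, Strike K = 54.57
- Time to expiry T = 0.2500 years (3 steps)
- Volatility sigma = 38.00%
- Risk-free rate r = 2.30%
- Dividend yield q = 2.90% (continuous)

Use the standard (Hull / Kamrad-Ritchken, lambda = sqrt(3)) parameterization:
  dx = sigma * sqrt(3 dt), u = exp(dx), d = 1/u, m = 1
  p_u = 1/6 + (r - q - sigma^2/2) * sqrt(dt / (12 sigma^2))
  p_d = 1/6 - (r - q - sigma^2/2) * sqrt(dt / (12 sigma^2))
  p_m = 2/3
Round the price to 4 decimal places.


Answer: Price = V(0,0) = 2.8571

Derivation:
dt = T/N = 0.083333; dx = sigma*sqrt(3*dt) = 0.190000
u = exp(dx) = 1.209250; d = 1/u = 0.826959
p_u = 0.149518, p_m = 0.666667, p_d = 0.183816
Discount per step: exp(-r*dt) = 0.998085
Stock lattice S(k, j) with j the centered position index:
  k=0: S(0,+0) = 52.0900
  k=1: S(1,-1) = 43.0763; S(1,+0) = 52.0900; S(1,+1) = 62.9898
  k=2: S(2,-2) = 35.6223; S(2,-1) = 43.0763; S(2,+0) = 52.0900; S(2,+1) = 62.9898; S(2,+2) = 76.1704
  k=3: S(3,-3) = 29.4582; S(3,-2) = 35.6223; S(3,-1) = 43.0763; S(3,+0) = 52.0900; S(3,+1) = 62.9898; S(3,+2) = 76.1704; S(3,+3) = 92.1090
Terminal payoffs V(N, j) = max(S_T - K, 0):
  V(3,-3) = 0.000000; V(3,-2) = 0.000000; V(3,-1) = 0.000000; V(3,+0) = 0.000000; V(3,+1) = 8.419812; V(3,+2) = 21.600404; V(3,+3) = 37.539031
Backward induction: V(k, j) = exp(-r*dt) * [p_u * V(k+1, j+1) + p_m * V(k+1, j) + p_d * V(k+1, j-1)]
  V(2,-2) = exp(-r*dt) * [p_u*0.000000 + p_m*0.000000 + p_d*0.000000] = 0.000000
  V(2,-1) = exp(-r*dt) * [p_u*0.000000 + p_m*0.000000 + p_d*0.000000] = 0.000000
  V(2,+0) = exp(-r*dt) * [p_u*8.419812 + p_m*0.000000 + p_d*0.000000] = 1.256499
  V(2,+1) = exp(-r*dt) * [p_u*21.600404 + p_m*8.419812 + p_d*0.000000] = 8.825915
  V(2,+2) = exp(-r*dt) * [p_u*37.539031 + p_m*21.600404 + p_d*8.419812] = 21.519422
  V(1,-1) = exp(-r*dt) * [p_u*1.256499 + p_m*0.000000 + p_d*0.000000] = 0.187509
  V(1,+0) = exp(-r*dt) * [p_u*8.825915 + p_m*1.256499 + p_d*0.000000] = 2.153164
  V(1,+1) = exp(-r*dt) * [p_u*21.519422 + p_m*8.825915 + p_d*1.256499] = 9.314568
  V(0,+0) = exp(-r*dt) * [p_u*9.314568 + p_m*2.153164 + p_d*0.187509] = 2.857120


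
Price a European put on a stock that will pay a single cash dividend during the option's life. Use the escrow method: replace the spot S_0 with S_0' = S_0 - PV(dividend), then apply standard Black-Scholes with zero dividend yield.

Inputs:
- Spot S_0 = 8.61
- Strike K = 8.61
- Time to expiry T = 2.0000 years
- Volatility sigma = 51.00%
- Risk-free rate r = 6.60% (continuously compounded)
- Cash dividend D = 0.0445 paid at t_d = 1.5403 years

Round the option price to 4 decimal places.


PV(D) = D * exp(-r * t_d) = 0.0445 * 0.90333681 = 0.04019849
S_0' = S_0 - PV(D) = 8.6100 - 0.04019849 = 8.56980151
d1 = (ln(S_0'/K) + (r + sigma^2/2)*T) / (sigma*sqrt(T)) = 0.53715194
d2 = d1 - sigma*sqrt(T) = -0.18409698
exp(-rT) = 0.87634100
N(-d1) = 0.29558133; N(-d2) = 0.57303131
P = K * exp(-rT) * N(-d2) - S_0' * N(-d1) = 8.6100 * 0.87634100 * 0.57303131 - 8.56980151 * 0.29558133 = 1.7906

Answer: Price = 1.7906


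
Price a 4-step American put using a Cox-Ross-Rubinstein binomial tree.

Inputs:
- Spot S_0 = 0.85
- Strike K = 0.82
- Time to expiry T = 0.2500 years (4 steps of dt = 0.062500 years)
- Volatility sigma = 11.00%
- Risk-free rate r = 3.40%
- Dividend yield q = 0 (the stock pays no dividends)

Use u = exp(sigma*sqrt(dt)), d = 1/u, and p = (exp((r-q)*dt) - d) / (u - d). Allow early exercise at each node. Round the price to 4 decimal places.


dt = T/N = 0.062500
u = exp(sigma*sqrt(dt)) = 1.027882; d = 1/u = 0.972875
p = (exp((r-q)*dt) - d) / (u - d) = 0.531798
Discount per step: exp(-r*dt) = 0.997877
Stock lattice S(k, i) with i counting down-moves:
  k=0: S(0,0) = 0.8500
  k=1: S(1,0) = 0.8737; S(1,1) = 0.8269
  k=2: S(2,0) = 0.8981; S(2,1) = 0.8500; S(2,2) = 0.8045
  k=3: S(3,0) = 0.9231; S(3,1) = 0.8737; S(3,2) = 0.8269; S(3,3) = 0.7827
  k=4: S(4,0) = 0.9488; S(4,1) = 0.8981; S(4,2) = 0.8500; S(4,3) = 0.8045; S(4,4) = 0.7615
Terminal payoffs V(N, i) = max(K - S_T, 0):
  V(4,0) = 0.000000; V(4,1) = 0.000000; V(4,2) = 0.000000; V(4,3) = 0.015488; V(4,4) = 0.058541
Backward induction: V(k, i) = exp(-r*dt) * [p * V(k+1, i) + (1-p) * V(k+1, i+1)]; then take max(V_cont, immediate exercise) for American.
  V(3,0) = exp(-r*dt) * [p*0.000000 + (1-p)*0.000000] = 0.000000; exercise = 0.000000; V(3,0) = max -> 0.000000
  V(3,1) = exp(-r*dt) * [p*0.000000 + (1-p)*0.000000] = 0.000000; exercise = 0.000000; V(3,1) = max -> 0.000000
  V(3,2) = exp(-r*dt) * [p*0.000000 + (1-p)*0.015488] = 0.007236; exercise = 0.000000; V(3,2) = max -> 0.007236
  V(3,3) = exp(-r*dt) * [p*0.015488 + (1-p)*0.058541] = 0.035570; exercise = 0.037310; V(3,3) = max -> 0.037310
  V(2,0) = exp(-r*dt) * [p*0.000000 + (1-p)*0.000000] = 0.000000; exercise = 0.000000; V(2,0) = max -> 0.000000
  V(2,1) = exp(-r*dt) * [p*0.000000 + (1-p)*0.007236] = 0.003381; exercise = 0.000000; V(2,1) = max -> 0.003381
  V(2,2) = exp(-r*dt) * [p*0.007236 + (1-p)*0.037310] = 0.021272; exercise = 0.015488; V(2,2) = max -> 0.021272
  V(1,0) = exp(-r*dt) * [p*0.000000 + (1-p)*0.003381] = 0.001579; exercise = 0.000000; V(1,0) = max -> 0.001579
  V(1,1) = exp(-r*dt) * [p*0.003381 + (1-p)*0.021272] = 0.011732; exercise = 0.000000; V(1,1) = max -> 0.011732
  V(0,0) = exp(-r*dt) * [p*0.001579 + (1-p)*0.011732] = 0.006320; exercise = 0.000000; V(0,0) = max -> 0.006320

Answer: Price = V(0,0) = 0.0063


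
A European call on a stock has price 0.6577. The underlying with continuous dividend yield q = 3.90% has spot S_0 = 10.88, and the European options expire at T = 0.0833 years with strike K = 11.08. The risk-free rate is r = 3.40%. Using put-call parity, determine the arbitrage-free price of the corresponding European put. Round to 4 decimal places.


Answer: Put price = 0.8617

Derivation:
Put-call parity: C - P = S_0 * exp(-qT) - K * exp(-rT).
S_0 * exp(-qT) = 10.8800 * 0.99675657 = 10.84471150
K * exp(-rT) = 11.0800 * 0.99717181 = 11.04866362
P = C - S*exp(-qT) + K*exp(-rT)
P = 0.6577 - 10.84471150 + 11.04866362 = 0.8617


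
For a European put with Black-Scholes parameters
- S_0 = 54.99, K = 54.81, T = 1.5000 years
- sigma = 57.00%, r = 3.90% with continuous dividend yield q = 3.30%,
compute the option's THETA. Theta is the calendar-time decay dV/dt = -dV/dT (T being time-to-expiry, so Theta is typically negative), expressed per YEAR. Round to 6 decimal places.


Answer: Theta = -3.889197

Derivation:
d1 = 0.3666409017; d2 = -0.3314636750
phi(d1) = 0.3730095305; exp(-qT) = 0.9517051581; exp(-rT) = 0.9431782404
Theta = -S*exp(-qT)*phi(d1)*sigma/(2*sqrt(T)) + r*K*exp(-rT)*N(-d2) - q*S*exp(-qT)*N(-d1)
N(-d1) = 0.3569434473; N(-d2) = 0.6298528626; sqrt(T) = 1.2247448714
Term 1 = -54.9900 * 0.9517051581 * 0.3730095305 * 0.5700 / (2 * 1.2247448714) = -4.5426084203
Term 2 = 0.0390 * 54.8100 * 0.9431782404 * 0.6298528626 = 1.2698642283
Term 3 = -0.0330 * 54.9900 * 0.9517051581 * 0.3569434473 = -0.6164523271
Theta = -4.5426084203 + (1.2698642283) + (-0.6164523271) = -3.889197


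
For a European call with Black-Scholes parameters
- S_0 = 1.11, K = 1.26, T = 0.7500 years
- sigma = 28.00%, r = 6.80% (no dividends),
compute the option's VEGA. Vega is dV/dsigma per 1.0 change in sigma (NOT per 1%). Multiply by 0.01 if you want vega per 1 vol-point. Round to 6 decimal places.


d1 = -0.1911512123; d2 = -0.4336383254
phi(d1) = 0.3917200211; exp(-qT) = 1.0000000000; exp(-rT) = 0.9502786705
Vega = S * exp(-qT) * phi(d1) * sqrt(T) = 1.1100 * 1.0000000000 * 0.3917200211 * 0.8660254038 = 0.376556

Answer: Vega = 0.376556


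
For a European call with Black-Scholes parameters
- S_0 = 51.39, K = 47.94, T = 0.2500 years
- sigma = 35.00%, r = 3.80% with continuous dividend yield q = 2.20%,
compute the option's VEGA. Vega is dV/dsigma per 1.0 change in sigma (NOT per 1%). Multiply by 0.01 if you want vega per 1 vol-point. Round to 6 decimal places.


Answer: Vega = 8.962946

Derivation:
d1 = 0.5074621257; d2 = 0.3324621257
phi(d1) = 0.3507444309; exp(-qT) = 0.9945150973; exp(-rT) = 0.9905449824
Vega = S * exp(-qT) * phi(d1) * sqrt(T) = 51.3900 * 0.9945150973 * 0.3507444309 * 0.5000000000 = 8.962946


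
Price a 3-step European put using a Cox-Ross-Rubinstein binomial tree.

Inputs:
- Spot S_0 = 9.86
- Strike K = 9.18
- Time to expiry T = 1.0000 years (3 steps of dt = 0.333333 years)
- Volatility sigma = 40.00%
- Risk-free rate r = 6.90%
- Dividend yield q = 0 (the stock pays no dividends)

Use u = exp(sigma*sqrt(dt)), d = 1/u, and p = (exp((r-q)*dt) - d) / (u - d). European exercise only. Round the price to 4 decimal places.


dt = T/N = 0.333333
u = exp(sigma*sqrt(dt)) = 1.259784; d = 1/u = 0.793787
p = (exp((r-q)*dt) - d) / (u - d) = 0.492449
Discount per step: exp(-r*dt) = 0.977262
Stock lattice S(k, i) with i counting down-moves:
  k=0: S(0,0) = 9.8600
  k=1: S(1,0) = 12.4215; S(1,1) = 7.8267
  k=2: S(2,0) = 15.6484; S(2,1) = 9.8600; S(2,2) = 6.2128
  k=3: S(3,0) = 19.7136; S(3,1) = 12.4215; S(3,2) = 7.8267; S(3,3) = 4.9316
Terminal payoffs V(N, i) = max(K - S_T, 0):
  V(3,0) = 0.000000; V(3,1) = 0.000000; V(3,2) = 1.353260; V(3,3) = 4.248388
Backward induction: V(k, i) = exp(-r*dt) * [p * V(k+1, i) + (1-p) * V(k+1, i+1)].
  V(2,0) = exp(-r*dt) * [p*0.000000 + (1-p)*0.000000] = 0.000000
  V(2,1) = exp(-r*dt) * [p*0.000000 + (1-p)*1.353260] = 0.671232
  V(2,2) = exp(-r*dt) * [p*1.353260 + (1-p)*4.248388] = 2.758505
  V(1,0) = exp(-r*dt) * [p*0.000000 + (1-p)*0.671232] = 0.332938
  V(1,1) = exp(-r*dt) * [p*0.671232 + (1-p)*2.758505] = 1.691280
  V(0,0) = exp(-r*dt) * [p*0.332938 + (1-p)*1.691280] = 0.999120

Answer: Price = V(0,0) = 0.9991


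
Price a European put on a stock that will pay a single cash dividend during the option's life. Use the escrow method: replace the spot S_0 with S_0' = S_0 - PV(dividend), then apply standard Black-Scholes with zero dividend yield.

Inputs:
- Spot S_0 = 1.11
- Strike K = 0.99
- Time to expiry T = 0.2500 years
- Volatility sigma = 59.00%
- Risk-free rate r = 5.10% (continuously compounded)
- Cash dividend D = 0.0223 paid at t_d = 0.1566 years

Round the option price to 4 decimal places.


PV(D) = D * exp(-r * t_d) = 0.0223 * 0.99204521 = 0.02212261
S_0' = S_0 - PV(D) = 1.1100 - 0.02212261 = 1.08787739
d1 = (ln(S_0'/K) + (r + sigma^2/2)*T) / (sigma*sqrt(T)) = 0.51030945
d2 = d1 - sigma*sqrt(T) = 0.21530945
exp(-rT) = 0.98733094
N(-d1) = 0.30491734; N(-d2) = 0.41476303
P = K * exp(-rT) * N(-d2) - S_0' * N(-d1) = 0.9900 * 0.98733094 * 0.41476303 - 1.08787739 * 0.30491734 = 0.0737

Answer: Price = 0.0737


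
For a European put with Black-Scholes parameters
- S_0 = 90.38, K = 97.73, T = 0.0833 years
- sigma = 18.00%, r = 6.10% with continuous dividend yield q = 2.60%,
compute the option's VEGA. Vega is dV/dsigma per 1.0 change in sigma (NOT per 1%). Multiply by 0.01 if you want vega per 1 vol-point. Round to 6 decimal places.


d1 = -1.4228874158; d2 = -1.4748385466
phi(d1) = 0.1449679157; exp(-qT) = 0.9978365437; exp(-rT) = 0.9949315880
Vega = S * exp(-qT) * phi(d1) * sqrt(T) = 90.3800 * 0.9978365437 * 0.1449679157 * 0.2886173938 = 3.773342

Answer: Vega = 3.773342


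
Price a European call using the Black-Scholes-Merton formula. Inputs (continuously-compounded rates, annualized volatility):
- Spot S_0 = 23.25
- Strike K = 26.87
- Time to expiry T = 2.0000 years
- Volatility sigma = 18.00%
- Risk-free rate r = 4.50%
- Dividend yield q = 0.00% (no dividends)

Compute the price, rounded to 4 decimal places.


d1 = (ln(S/K) + (r - q + 0.5*sigma^2) * T) / (sigma * sqrt(T)) = -0.08762346
d2 = d1 - sigma * sqrt(T) = -0.34218190
exp(-rT) = 0.91393119; exp(-qT) = 1.00000000
C = S_0 * exp(-qT) * N(d1) - K * exp(-rT) * N(d2)
N(d1) = 0.46508798; N(d2) = 0.36610700
C = 23.2500 * 1.00000000 * 0.46508798 - 26.8700 * 0.91393119 * 0.36610700 = 1.8227

Answer: Price = 1.8227


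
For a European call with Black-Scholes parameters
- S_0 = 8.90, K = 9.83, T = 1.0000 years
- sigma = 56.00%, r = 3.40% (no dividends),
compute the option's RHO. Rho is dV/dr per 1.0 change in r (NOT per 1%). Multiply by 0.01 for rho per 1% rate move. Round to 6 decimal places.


d1 = 0.1632363260; d2 = -0.3967636740
phi(d1) = 0.3936624030; exp(-qT) = 1.0000000000; exp(-rT) = 0.9665715046
N(d2) = 0.3457708703
Rho = K*T*exp(-rT)*N(d2) = 9.8300 * 1.0000 * 0.9665715046 * 0.3457708703 = 3.285307

Answer: Rho = 3.285307


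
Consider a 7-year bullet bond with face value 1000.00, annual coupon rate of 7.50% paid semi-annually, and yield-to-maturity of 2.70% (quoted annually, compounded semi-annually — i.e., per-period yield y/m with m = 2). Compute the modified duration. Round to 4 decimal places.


Coupon per period c = face * coupon_rate / m = 37.500000
Periods per year m = 2; per-period yield y/m = 0.013500
Number of cashflows N = 14
Cashflows (t years, CF_t, discount factor 1/(1+y/m)^(m*t), PV):
  t = 0.5000: CF_t = 37.500000, DF = 0.986680, PV = 37.000493
  t = 1.0000: CF_t = 37.500000, DF = 0.973537, PV = 36.507640
  t = 1.5000: CF_t = 37.500000, DF = 0.960569, PV = 36.021352
  t = 2.0000: CF_t = 37.500000, DF = 0.947774, PV = 35.541541
  t = 2.5000: CF_t = 37.500000, DF = 0.935150, PV = 35.068122
  t = 3.0000: CF_t = 37.500000, DF = 0.922694, PV = 34.601008
  t = 3.5000: CF_t = 37.500000, DF = 0.910403, PV = 34.140116
  t = 4.0000: CF_t = 37.500000, DF = 0.898276, PV = 33.685364
  t = 4.5000: CF_t = 37.500000, DF = 0.886311, PV = 33.236669
  t = 5.0000: CF_t = 37.500000, DF = 0.874505, PV = 32.793951
  t = 5.5000: CF_t = 37.500000, DF = 0.862857, PV = 32.357129
  t = 6.0000: CF_t = 37.500000, DF = 0.851363, PV = 31.926127
  t = 6.5000: CF_t = 37.500000, DF = 0.840023, PV = 31.500865
  t = 7.0000: CF_t = 1037.500000, DF = 0.828834, PV = 859.915076
Price P = sum_t PV_t = 1304.295452
First compute Macaulay numerator sum_t t * PV_t:
  t * PV_t at t = 0.5000: 18.500247
  t * PV_t at t = 1.0000: 36.507640
  t * PV_t at t = 1.5000: 54.032028
  t * PV_t at t = 2.0000: 71.083082
  t * PV_t at t = 2.5000: 87.670304
  t * PV_t at t = 3.0000: 103.803024
  t * PV_t at t = 3.5000: 119.490407
  t * PV_t at t = 4.0000: 134.741456
  t * PV_t at t = 4.5000: 149.565010
  t * PV_t at t = 5.0000: 163.969753
  t * PV_t at t = 5.5000: 177.964211
  t * PV_t at t = 6.0000: 191.556760
  t * PV_t at t = 6.5000: 204.755622
  t * PV_t at t = 7.0000: 6019.405531
Macaulay duration D = 7533.045074 / 1304.295452 = 5.775566
Modified duration = D / (1 + y/m) = 5.775566 / (1 + 0.013500) = 5.698635

Answer: Modified duration = 5.6986


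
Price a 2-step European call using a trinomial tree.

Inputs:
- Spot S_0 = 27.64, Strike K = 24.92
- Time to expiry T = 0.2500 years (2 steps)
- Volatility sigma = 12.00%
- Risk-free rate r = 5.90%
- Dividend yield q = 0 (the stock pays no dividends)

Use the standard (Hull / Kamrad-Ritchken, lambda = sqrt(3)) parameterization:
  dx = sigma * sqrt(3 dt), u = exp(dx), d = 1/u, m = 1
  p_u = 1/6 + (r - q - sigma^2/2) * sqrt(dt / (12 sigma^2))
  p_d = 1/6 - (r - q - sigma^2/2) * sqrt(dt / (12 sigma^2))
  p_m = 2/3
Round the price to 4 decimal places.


Answer: Price = V(0,0) = 3.0994

Derivation:
dt = T/N = 0.125000; dx = sigma*sqrt(3*dt) = 0.073485
u = exp(dx) = 1.076252; d = 1/u = 0.929150
p_u = 0.210723, p_m = 0.666667, p_d = 0.122610
Discount per step: exp(-r*dt) = 0.992652
Stock lattice S(k, j) with j the centered position index:
  k=0: S(0,+0) = 27.6400
  k=1: S(1,-1) = 25.6817; S(1,+0) = 27.6400; S(1,+1) = 29.7476
  k=2: S(2,-2) = 23.8622; S(2,-1) = 25.6817; S(2,+0) = 27.6400; S(2,+1) = 29.7476; S(2,+2) = 32.0159
Terminal payoffs V(N, j) = max(S_T - K, 0):
  V(2,-2) = 0.000000; V(2,-1) = 0.761716; V(2,+0) = 2.720000; V(2,+1) = 4.827607; V(2,+2) = 7.095923
Backward induction: V(k, j) = exp(-r*dt) * [p_u * V(k+1, j+1) + p_m * V(k+1, j) + p_d * V(k+1, j-1)]
  V(1,-1) = exp(-r*dt) * [p_u*2.720000 + p_m*0.761716 + p_d*0.000000] = 1.073036
  V(1,+0) = exp(-r*dt) * [p_u*4.827607 + p_m*2.720000 + p_d*0.761716] = 2.902532
  V(1,+1) = exp(-r*dt) * [p_u*7.095923 + p_m*4.827607 + p_d*2.720000] = 5.010095
  V(0,+0) = exp(-r*dt) * [p_u*5.010095 + p_m*2.902532 + p_d*1.073036] = 3.099388


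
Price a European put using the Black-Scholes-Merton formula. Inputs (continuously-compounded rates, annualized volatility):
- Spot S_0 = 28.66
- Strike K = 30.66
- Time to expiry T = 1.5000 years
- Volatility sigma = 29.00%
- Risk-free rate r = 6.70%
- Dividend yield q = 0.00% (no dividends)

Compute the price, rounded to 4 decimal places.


d1 = (ln(S/K) + (r - q + 0.5*sigma^2) * T) / (sigma * sqrt(T)) = 0.27062230
d2 = d1 - sigma * sqrt(T) = -0.08455371
exp(-rT) = 0.90438511; exp(-qT) = 1.00000000
P = K * exp(-rT) * N(-d2) - S_0 * exp(-qT) * N(-d1)
N(-d1) = 0.39334077; N(-d2) = 0.53369190
P = 30.6600 * 0.90438511 * 0.53369190 - 28.6600 * 1.00000000 * 0.39334077 = 3.5253

Answer: Price = 3.5253


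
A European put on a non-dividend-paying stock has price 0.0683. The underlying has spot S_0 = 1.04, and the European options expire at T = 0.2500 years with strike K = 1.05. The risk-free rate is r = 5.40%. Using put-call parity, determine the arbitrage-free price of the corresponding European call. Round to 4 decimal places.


Answer: Call price = 0.0724

Derivation:
Put-call parity: C - P = S_0 * exp(-qT) - K * exp(-rT).
S_0 * exp(-qT) = 1.0400 * 1.00000000 = 1.04000000
K * exp(-rT) = 1.0500 * 0.98659072 = 1.03592025
C = P + S*exp(-qT) - K*exp(-rT)
C = 0.0683 + 1.04000000 - 1.03592025 = 0.0724


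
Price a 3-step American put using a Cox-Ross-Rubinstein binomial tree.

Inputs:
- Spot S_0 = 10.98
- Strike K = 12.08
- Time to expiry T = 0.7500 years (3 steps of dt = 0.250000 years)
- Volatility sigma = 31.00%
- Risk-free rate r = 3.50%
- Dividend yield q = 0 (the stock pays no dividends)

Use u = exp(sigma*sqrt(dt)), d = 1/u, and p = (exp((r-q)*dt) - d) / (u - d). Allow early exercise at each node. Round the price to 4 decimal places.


Answer: Price = V(0,0) = 1.6961

Derivation:
dt = T/N = 0.250000
u = exp(sigma*sqrt(dt)) = 1.167658; d = 1/u = 0.856415
p = (exp((r-q)*dt) - d) / (u - d) = 0.489564
Discount per step: exp(-r*dt) = 0.991288
Stock lattice S(k, i) with i counting down-moves:
  k=0: S(0,0) = 10.9800
  k=1: S(1,0) = 12.8209; S(1,1) = 9.4034
  k=2: S(2,0) = 14.9704; S(2,1) = 10.9800; S(2,2) = 8.0532
  k=3: S(3,0) = 17.4803; S(3,1) = 12.8209; S(3,2) = 9.4034; S(3,3) = 6.8969
Terminal payoffs V(N, i) = max(K - S_T, 0):
  V(3,0) = 0.000000; V(3,1) = 0.000000; V(3,2) = 2.676561; V(3,3) = 5.183077
Backward induction: V(k, i) = exp(-r*dt) * [p * V(k+1, i) + (1-p) * V(k+1, i+1)]; then take max(V_cont, immediate exercise) for American.
  V(2,0) = exp(-r*dt) * [p*0.000000 + (1-p)*0.000000] = 0.000000; exercise = 0.000000; V(2,0) = max -> 0.000000
  V(2,1) = exp(-r*dt) * [p*0.000000 + (1-p)*2.676561] = 1.354311; exercise = 1.100000; V(2,1) = max -> 1.354311
  V(2,2) = exp(-r*dt) * [p*2.676561 + (1-p)*5.183077] = 3.921514; exercise = 4.026752; V(2,2) = max -> 4.026752
  V(1,0) = exp(-r*dt) * [p*0.000000 + (1-p)*1.354311] = 0.685267; exercise = 0.000000; V(1,0) = max -> 0.685267
  V(1,1) = exp(-r*dt) * [p*1.354311 + (1-p)*4.026752] = 2.694739; exercise = 2.676561; V(1,1) = max -> 2.694739
  V(0,0) = exp(-r*dt) * [p*0.685267 + (1-p)*2.694739] = 1.696069; exercise = 1.100000; V(0,0) = max -> 1.696069


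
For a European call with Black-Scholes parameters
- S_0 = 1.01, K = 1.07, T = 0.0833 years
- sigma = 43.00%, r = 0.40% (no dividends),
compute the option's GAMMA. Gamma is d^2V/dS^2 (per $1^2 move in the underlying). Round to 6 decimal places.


d1 = -0.4002565631; d2 = -0.5243620424
phi(d1) = 0.3682323363; exp(-qT) = 1.0000000000; exp(-rT) = 0.9996668555
Gamma = exp(-qT) * phi(d1) / (S * sigma * sqrt(T)) = 1.0000000000 * 0.3682323363 / (1.0100 * 0.4300 * 0.2886173938) = 2.937715

Answer: Gamma = 2.937715


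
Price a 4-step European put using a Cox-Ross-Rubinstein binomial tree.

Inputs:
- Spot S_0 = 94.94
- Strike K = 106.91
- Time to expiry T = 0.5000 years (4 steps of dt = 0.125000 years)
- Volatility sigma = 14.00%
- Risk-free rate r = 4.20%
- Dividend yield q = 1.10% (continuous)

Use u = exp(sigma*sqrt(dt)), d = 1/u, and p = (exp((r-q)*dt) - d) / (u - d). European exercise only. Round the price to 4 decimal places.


Answer: Price = V(0,0) = 10.9341

Derivation:
dt = T/N = 0.125000
u = exp(sigma*sqrt(dt)) = 1.050743; d = 1/u = 0.951708
p = (exp((r-q)*dt) - d) / (u - d) = 0.526831
Discount per step: exp(-r*dt) = 0.994764
Stock lattice S(k, i) with i counting down-moves:
  k=0: S(0,0) = 94.9400
  k=1: S(1,0) = 99.7575; S(1,1) = 90.3551
  k=2: S(2,0) = 104.8195; S(2,1) = 94.9400; S(2,2) = 85.9916
  k=3: S(3,0) = 110.1384; S(3,1) = 99.7575; S(3,2) = 90.3551; S(3,3) = 81.8389
  k=4: S(4,0) = 115.7271; S(4,1) = 104.8195; S(4,2) = 94.9400; S(4,3) = 85.9916; S(4,4) = 77.8867
Terminal payoffs V(N, i) = max(K - S_T, 0):
  V(4,0) = 0.000000; V(4,1) = 2.090475; V(4,2) = 11.970000; V(4,3) = 20.918353; V(4,4) = 29.023299
Backward induction: V(k, i) = exp(-r*dt) * [p * V(k+1, i) + (1-p) * V(k+1, i+1)].
  V(3,0) = exp(-r*dt) * [p*0.000000 + (1-p)*2.090475] = 0.983967
  V(3,1) = exp(-r*dt) * [p*2.090475 + (1-p)*11.970000] = 6.729731
  V(3,2) = exp(-r*dt) * [p*11.970000 + (1-p)*20.918353] = 16.119230
  V(3,3) = exp(-r*dt) * [p*20.918353 + (1-p)*29.023299] = 24.623744
  V(2,0) = exp(-r*dt) * [p*0.983967 + (1-p)*6.729731] = 3.683294
  V(2,1) = exp(-r*dt) * [p*6.729731 + (1-p)*16.119230] = 11.114044
  V(2,2) = exp(-r*dt) * [p*16.119230 + (1-p)*24.623744] = 20.037823
  V(1,0) = exp(-r*dt) * [p*3.683294 + (1-p)*11.114044] = 7.161594
  V(1,1) = exp(-r*dt) * [p*11.114044 + (1-p)*20.037823] = 15.256190
  V(0,0) = exp(-r*dt) * [p*7.161594 + (1-p)*15.256190] = 10.934146


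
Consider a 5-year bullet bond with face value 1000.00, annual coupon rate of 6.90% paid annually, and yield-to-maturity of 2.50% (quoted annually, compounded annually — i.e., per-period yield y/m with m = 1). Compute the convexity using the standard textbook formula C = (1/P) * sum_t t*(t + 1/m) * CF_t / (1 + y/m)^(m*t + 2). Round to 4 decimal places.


Answer: Convexity = 24.4138

Derivation:
Coupon per period c = face * coupon_rate / m = 69.000000
Periods per year m = 1; per-period yield y/m = 0.025000
Number of cashflows N = 5
Cashflows (t years, CF_t, discount factor 1/(1+y/m)^(m*t), PV):
  t = 1.0000: CF_t = 69.000000, DF = 0.975610, PV = 67.317073
  t = 2.0000: CF_t = 69.000000, DF = 0.951814, PV = 65.675193
  t = 3.0000: CF_t = 69.000000, DF = 0.928599, PV = 64.073359
  t = 4.0000: CF_t = 69.000000, DF = 0.905951, PV = 62.510594
  t = 5.0000: CF_t = 1069.000000, DF = 0.883854, PV = 944.840233
Price P = sum_t PV_t = 1204.416454
Convexity numerator sum_t t*(t + 1/m) * CF_t / (1+y/m)^(m*t + 2):
  t = 1.0000: term = 128.146719
  t = 2.0000: term = 375.063567
  t = 3.0000: term = 731.831350
  t = 4.0000: term = 1189.969675
  t = 5.0000: term = 26979.376089
Convexity = (1/P) * sum = 29404.387400 / 1204.416454 = 24.413804


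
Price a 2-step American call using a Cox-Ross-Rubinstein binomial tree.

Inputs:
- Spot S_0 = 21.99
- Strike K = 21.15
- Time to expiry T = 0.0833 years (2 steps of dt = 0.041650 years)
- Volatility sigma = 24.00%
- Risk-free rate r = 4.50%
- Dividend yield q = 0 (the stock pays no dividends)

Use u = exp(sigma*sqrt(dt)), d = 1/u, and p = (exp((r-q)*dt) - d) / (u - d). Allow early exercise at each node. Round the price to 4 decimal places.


dt = T/N = 0.041650
u = exp(sigma*sqrt(dt)) = 1.050199; d = 1/u = 0.952200
p = (exp((r-q)*dt) - d) / (u - d) = 0.506901
Discount per step: exp(-r*dt) = 0.998128
Stock lattice S(k, i) with i counting down-moves:
  k=0: S(0,0) = 21.9900
  k=1: S(1,0) = 23.0939; S(1,1) = 20.9389
  k=2: S(2,0) = 24.2532; S(2,1) = 21.9900; S(2,2) = 19.9380
Terminal payoffs V(N, i) = max(S_T - K, 0):
  V(2,0) = 3.103181; V(2,1) = 0.840000; V(2,2) = 0.000000
Backward induction: V(k, i) = exp(-r*dt) * [p * V(k+1, i) + (1-p) * V(k+1, i+1)]; then take max(V_cont, immediate exercise) for American.
  V(1,0) = exp(-r*dt) * [p*3.103181 + (1-p)*0.840000] = 1.983487; exercise = 1.943884; V(1,0) = max -> 1.983487
  V(1,1) = exp(-r*dt) * [p*0.840000 + (1-p)*0.000000] = 0.424999; exercise = 0.000000; V(1,1) = max -> 0.424999
  V(0,0) = exp(-r*dt) * [p*1.983487 + (1-p)*0.424999] = 1.212722; exercise = 0.840000; V(0,0) = max -> 1.212722

Answer: Price = V(0,0) = 1.2127


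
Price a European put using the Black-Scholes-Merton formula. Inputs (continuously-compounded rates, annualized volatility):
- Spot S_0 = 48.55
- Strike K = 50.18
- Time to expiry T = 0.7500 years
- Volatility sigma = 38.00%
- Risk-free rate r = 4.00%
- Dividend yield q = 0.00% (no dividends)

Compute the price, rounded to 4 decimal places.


d1 = (ln(S/K) + (r - q + 0.5*sigma^2) * T) / (sigma * sqrt(T)) = 0.15536087
d2 = d1 - sigma * sqrt(T) = -0.17372879
exp(-rT) = 0.97044553; exp(-qT) = 1.00000000
P = K * exp(-rT) * N(-d2) - S_0 * exp(-qT) * N(-d1)
N(-d1) = 0.43826842; N(-d2) = 0.56896069
P = 50.1800 * 0.97044553 * 0.56896069 - 48.5500 * 1.00000000 * 0.43826842 = 6.4287

Answer: Price = 6.4287


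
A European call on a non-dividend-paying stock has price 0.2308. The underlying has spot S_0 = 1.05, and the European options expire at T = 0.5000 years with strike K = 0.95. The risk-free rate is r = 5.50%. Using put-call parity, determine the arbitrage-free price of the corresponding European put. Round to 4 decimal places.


Put-call parity: C - P = S_0 * exp(-qT) - K * exp(-rT).
S_0 * exp(-qT) = 1.0500 * 1.00000000 = 1.05000000
K * exp(-rT) = 0.9500 * 0.97287468 = 0.92423095
P = C - S*exp(-qT) + K*exp(-rT)
P = 0.2308 - 1.05000000 + 0.92423095 = 0.1050

Answer: Put price = 0.1050
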